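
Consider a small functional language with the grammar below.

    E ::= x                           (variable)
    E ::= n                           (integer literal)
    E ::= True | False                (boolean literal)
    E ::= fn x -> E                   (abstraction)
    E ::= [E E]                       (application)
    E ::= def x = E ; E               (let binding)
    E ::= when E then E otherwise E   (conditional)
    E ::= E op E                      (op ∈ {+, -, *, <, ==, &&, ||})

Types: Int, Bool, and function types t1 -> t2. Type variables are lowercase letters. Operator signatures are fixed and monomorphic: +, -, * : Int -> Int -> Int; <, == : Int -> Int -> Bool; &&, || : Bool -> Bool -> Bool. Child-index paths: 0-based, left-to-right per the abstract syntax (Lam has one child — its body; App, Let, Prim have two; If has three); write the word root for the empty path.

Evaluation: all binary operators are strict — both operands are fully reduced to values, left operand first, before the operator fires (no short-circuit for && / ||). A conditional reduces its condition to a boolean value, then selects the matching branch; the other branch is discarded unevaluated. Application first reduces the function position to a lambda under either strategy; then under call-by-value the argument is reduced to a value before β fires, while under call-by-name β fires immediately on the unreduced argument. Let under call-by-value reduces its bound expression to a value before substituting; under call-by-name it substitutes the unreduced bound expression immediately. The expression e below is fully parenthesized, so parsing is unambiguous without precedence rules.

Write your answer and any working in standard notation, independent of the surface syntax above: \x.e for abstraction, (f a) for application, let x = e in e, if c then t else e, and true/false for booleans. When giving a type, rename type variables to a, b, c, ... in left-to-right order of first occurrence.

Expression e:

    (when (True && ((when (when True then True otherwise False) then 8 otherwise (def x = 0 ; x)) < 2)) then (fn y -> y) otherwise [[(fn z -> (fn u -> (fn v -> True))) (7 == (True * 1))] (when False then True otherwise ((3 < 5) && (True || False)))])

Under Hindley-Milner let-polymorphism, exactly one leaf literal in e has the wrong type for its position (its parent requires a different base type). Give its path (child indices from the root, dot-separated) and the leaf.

Working:
  unify Bool ~ Bool
  unify Bool ~ Bool
  unify Bool ~ Bool
  unify Bool ~ Bool
let x : Int
x : Int
  unify Int ~ Int
  unify Int ~ Int
  unify Int ~ Int
  unify Bool ~ Bool
  unify Bool ~ Bool
y : a
\y._ : a -> a
\v._ : d -> Bool
\u._ : c -> d -> Bool
\z._ : b -> c -> d -> Bool
  unify Int ~ Int
  unify Bool ~ Int
  FAIL: mismatch Bool ~ Int

Answer: 2.0.1.1.0 : true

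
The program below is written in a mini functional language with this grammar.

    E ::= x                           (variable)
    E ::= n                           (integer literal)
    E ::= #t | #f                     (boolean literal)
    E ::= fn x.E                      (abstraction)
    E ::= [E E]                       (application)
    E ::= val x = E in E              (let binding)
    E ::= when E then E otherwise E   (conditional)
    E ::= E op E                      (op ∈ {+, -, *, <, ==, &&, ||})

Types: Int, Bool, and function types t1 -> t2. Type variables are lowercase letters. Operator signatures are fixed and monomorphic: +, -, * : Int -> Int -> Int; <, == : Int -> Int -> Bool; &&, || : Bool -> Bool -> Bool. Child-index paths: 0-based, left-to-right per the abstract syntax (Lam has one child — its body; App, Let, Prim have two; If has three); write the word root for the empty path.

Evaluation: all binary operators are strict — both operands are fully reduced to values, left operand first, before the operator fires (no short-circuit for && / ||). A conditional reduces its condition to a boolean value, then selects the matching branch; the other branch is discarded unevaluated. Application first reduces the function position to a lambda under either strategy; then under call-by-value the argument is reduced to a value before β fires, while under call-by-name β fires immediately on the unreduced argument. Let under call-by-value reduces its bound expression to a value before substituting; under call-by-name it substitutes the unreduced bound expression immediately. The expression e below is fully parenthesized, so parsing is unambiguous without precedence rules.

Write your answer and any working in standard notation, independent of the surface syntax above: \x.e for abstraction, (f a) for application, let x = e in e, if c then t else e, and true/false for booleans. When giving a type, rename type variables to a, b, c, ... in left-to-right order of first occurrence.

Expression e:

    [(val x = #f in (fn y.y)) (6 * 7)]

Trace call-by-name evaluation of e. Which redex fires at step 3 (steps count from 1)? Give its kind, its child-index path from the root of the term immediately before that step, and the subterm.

Answer: delta at root : (6 * 7)

Trace:
step 0: ((let x = false in (\y.y)) (6 * 7))
step 1: [let@0] ((\y.y) (6 * 7))
step 2: [beta@root] (6 * 7)
step 3: [delta@root] 42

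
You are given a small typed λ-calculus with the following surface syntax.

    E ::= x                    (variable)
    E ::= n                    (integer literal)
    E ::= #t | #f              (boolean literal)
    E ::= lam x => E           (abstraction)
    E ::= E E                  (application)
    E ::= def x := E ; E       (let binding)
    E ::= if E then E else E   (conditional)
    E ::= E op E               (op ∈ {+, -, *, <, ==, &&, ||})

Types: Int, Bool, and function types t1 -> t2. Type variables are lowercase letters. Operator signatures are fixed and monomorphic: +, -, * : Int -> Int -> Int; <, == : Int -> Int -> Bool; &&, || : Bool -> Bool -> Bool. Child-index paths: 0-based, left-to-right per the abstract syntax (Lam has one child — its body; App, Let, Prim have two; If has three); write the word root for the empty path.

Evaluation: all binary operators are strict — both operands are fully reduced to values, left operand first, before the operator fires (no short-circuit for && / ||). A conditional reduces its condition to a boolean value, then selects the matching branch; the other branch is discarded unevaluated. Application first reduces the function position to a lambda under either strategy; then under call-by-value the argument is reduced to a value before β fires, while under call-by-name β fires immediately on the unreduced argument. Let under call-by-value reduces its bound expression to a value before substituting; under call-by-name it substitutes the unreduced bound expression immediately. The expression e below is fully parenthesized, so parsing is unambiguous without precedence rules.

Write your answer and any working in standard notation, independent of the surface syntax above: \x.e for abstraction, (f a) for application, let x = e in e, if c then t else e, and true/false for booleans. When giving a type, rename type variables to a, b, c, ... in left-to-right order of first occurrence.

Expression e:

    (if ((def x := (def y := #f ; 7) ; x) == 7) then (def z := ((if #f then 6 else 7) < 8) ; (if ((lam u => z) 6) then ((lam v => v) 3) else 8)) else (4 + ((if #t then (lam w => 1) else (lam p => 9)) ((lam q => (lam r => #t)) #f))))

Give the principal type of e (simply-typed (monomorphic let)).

Derivation:
let y : Bool
let x : Int
x : Int
  unify Int ~ Int
  unify Int ~ Int
  unify Bool ~ Bool
  unify Bool ~ Bool
  unify Int ~ Int
  unify Int ~ Int
  unify Int ~ Int
let z : Bool
z : Bool
\u._ : a -> Bool
  unify a -> Bool ~ Int -> b
  unify a ~ Int
  unify Bool ~ b
_ _ : Bool
  unify Bool ~ Bool
v : c
\v._ : c -> c
  unify c -> c ~ Int -> d
  unify c ~ Int
  unify Int ~ d
_ _ : Int
  unify Int ~ Int
  unify Int ~ Int
  unify Bool ~ Bool
\w._ : e -> Int
\p._ : f -> Int
  unify e -> Int ~ f -> Int
  unify e ~ f
  unify Int ~ Int
\r._ : h -> Bool
\q._ : g -> h -> Bool
  unify g -> h -> Bool ~ Bool -> i
  unify g ~ Bool
  unify h -> Bool ~ i
_ _ : h -> Bool
  unify f -> Int ~ (h -> Bool) -> j
  unify f ~ h -> Bool
  unify Int ~ j
_ _ : Int
  unify Int ~ Int
  unify Int ~ Int

Answer: Int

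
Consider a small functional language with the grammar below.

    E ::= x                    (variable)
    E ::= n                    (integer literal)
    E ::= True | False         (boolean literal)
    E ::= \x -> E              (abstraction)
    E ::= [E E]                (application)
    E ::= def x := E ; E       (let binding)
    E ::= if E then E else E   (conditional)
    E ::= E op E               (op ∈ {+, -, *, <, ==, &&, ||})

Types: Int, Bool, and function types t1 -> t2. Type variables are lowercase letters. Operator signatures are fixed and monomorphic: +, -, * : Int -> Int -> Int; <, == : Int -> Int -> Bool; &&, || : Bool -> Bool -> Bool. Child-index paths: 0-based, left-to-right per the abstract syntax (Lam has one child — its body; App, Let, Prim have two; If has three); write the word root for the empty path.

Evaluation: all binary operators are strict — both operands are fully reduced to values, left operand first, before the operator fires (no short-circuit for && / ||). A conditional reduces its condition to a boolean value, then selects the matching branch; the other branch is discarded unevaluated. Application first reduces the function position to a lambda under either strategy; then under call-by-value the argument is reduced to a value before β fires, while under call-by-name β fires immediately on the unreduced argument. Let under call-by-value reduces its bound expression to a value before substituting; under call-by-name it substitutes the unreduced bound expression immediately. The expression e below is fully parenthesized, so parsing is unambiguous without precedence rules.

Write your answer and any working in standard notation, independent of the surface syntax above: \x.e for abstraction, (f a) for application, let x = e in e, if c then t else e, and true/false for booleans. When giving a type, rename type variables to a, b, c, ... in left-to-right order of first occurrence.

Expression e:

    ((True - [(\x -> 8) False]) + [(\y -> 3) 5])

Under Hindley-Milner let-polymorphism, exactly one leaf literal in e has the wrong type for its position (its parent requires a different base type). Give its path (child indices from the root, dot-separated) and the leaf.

Working:
  unify Bool ~ Int
  FAIL: mismatch Bool ~ Int

Answer: 0.0 : true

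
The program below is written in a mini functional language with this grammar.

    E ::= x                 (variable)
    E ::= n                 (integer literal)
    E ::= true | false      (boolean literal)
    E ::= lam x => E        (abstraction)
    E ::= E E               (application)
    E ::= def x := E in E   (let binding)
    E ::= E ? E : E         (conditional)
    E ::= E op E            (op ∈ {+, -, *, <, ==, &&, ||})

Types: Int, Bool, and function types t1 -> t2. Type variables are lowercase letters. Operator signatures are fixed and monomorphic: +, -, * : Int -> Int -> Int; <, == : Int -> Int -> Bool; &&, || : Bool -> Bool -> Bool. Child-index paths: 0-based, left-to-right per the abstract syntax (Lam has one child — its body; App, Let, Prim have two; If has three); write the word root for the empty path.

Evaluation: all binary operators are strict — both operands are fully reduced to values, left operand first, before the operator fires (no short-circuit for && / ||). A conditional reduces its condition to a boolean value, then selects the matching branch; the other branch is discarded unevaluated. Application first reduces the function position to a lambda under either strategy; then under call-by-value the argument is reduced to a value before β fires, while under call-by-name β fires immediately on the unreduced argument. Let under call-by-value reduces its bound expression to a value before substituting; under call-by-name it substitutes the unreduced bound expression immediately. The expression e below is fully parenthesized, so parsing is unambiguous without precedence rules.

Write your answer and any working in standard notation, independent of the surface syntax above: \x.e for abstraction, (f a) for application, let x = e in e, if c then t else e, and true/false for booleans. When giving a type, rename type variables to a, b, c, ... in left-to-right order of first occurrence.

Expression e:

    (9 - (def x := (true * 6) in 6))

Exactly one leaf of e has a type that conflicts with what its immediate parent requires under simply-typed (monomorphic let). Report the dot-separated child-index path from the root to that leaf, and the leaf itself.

Derivation:
  unify Int ~ Int
  unify Bool ~ Int
  FAIL: mismatch Bool ~ Int

Answer: 1.0.0 : true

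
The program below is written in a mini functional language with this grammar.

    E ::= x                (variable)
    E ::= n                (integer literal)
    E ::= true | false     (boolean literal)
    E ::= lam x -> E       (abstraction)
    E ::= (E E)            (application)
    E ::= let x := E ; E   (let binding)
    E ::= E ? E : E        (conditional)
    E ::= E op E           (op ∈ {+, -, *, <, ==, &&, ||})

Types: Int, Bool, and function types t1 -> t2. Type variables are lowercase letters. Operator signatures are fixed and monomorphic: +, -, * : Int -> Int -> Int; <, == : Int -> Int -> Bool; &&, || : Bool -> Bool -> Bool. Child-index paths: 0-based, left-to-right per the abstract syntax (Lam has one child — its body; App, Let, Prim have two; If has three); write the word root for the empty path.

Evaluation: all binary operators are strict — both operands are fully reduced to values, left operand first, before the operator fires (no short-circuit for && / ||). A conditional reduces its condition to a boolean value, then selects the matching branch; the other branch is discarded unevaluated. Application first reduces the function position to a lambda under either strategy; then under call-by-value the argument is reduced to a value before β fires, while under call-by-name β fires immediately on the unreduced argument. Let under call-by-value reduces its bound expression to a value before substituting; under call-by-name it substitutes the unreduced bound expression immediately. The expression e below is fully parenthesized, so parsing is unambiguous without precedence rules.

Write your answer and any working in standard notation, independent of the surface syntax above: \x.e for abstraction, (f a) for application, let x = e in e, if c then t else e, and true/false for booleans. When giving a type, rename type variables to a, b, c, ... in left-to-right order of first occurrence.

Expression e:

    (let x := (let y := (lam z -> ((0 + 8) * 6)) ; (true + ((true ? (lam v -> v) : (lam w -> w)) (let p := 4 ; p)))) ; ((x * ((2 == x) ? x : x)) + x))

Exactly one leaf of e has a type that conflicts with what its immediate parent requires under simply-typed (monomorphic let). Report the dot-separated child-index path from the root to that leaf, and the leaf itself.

Answer: 0.1.0 : true

Working:
  unify Int ~ Int
  unify Int ~ Int
  unify Int ~ Int
  unify Int ~ Int
\z._ : a -> Int
let y : a -> Int
  unify Bool ~ Int
  FAIL: mismatch Bool ~ Int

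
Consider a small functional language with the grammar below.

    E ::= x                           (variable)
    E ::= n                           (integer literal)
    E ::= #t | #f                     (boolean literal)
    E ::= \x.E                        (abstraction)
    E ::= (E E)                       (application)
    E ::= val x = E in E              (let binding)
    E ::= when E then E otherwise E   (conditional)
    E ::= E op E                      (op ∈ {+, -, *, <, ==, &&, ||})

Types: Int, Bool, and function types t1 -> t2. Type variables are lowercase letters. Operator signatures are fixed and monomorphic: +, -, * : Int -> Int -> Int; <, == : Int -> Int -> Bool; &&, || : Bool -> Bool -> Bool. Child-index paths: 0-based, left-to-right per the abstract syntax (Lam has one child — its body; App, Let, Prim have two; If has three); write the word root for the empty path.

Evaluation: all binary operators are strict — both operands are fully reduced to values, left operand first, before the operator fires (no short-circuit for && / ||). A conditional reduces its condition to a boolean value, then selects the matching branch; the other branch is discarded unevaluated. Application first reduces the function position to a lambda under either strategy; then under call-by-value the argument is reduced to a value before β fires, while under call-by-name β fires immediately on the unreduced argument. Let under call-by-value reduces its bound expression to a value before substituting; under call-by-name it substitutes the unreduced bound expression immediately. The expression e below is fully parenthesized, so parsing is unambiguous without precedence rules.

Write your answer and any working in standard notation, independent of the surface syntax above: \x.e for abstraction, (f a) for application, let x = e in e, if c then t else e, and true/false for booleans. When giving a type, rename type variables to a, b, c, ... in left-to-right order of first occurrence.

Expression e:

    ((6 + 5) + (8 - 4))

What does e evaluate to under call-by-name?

Answer: 15

Trace:
step 0: ((6 + 5) + (8 - 4))
step 1: [delta@0] (11 + (8 - 4))
step 2: [delta@1] (11 + 4)
step 3: [delta@root] 15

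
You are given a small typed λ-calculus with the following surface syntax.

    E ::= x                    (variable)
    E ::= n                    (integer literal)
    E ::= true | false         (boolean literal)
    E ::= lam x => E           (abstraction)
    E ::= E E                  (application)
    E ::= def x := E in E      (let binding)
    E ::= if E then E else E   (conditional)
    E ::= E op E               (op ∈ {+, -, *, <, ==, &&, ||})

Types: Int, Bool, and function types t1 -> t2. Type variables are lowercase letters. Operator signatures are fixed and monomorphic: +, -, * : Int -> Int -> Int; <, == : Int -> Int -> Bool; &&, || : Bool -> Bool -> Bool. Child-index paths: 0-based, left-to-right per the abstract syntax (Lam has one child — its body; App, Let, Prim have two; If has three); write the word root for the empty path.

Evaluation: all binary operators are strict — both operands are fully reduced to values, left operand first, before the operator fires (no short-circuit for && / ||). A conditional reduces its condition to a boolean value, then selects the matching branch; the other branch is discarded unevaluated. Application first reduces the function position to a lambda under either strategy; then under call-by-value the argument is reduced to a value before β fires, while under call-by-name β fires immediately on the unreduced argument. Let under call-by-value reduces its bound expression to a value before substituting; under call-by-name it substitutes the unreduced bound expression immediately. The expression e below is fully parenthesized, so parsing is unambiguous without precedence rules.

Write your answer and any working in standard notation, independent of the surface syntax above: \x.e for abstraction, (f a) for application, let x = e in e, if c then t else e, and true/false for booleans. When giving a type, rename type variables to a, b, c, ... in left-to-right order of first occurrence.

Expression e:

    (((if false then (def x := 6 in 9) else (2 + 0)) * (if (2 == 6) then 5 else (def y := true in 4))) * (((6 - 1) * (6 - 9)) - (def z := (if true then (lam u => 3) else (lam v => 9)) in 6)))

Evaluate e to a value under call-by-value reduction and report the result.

Answer: -168

Working:
step 0: (((if false then (let x = 6 in 9) else (2 + 0)) * (if (2 == 6) then 5 else (let y = true in 4))) * (((6 - 1) * (6 - 9)) - (let z = (if true then (\u.3) else (\v.9)) in 6)))
step 1: [if@0.0] (((2 + 0) * (if (2 == 6) then 5 else (let y = true in 4))) * (((6 - 1) * (6 - 9)) - (let z = (if true then (\u.3) else (\v.9)) in 6)))
step 2: [delta@0.0] ((2 * (if (2 == 6) then 5 else (let y = true in 4))) * (((6 - 1) * (6 - 9)) - (let z = (if true then (\u.3) else (\v.9)) in 6)))
step 3: [delta@0.1.0] ((2 * (if false then 5 else (let y = true in 4))) * (((6 - 1) * (6 - 9)) - (let z = (if true then (\u.3) else (\v.9)) in 6)))
step 4: [if@0.1] ((2 * (let y = true in 4)) * (((6 - 1) * (6 - 9)) - (let z = (if true then (\u.3) else (\v.9)) in 6)))
step 5: [let@0.1] ((2 * 4) * (((6 - 1) * (6 - 9)) - (let z = (if true then (\u.3) else (\v.9)) in 6)))
step 6: [delta@0] (8 * (((6 - 1) * (6 - 9)) - (let z = (if true then (\u.3) else (\v.9)) in 6)))
step 7: [delta@1.0.0] (8 * ((5 * (6 - 9)) - (let z = (if true then (\u.3) else (\v.9)) in 6)))
step 8: [delta@1.0.1] (8 * ((5 * -3) - (let z = (if true then (\u.3) else (\v.9)) in 6)))
step 9: [delta@1.0] (8 * (-15 - (let z = (if true then (\u.3) else (\v.9)) in 6)))
step 10: [if@1.1.0] (8 * (-15 - (let z = (\u.3) in 6)))
step 11: [let@1.1] (8 * (-15 - 6))
step 12: [delta@1] (8 * -21)
step 13: [delta@root] -168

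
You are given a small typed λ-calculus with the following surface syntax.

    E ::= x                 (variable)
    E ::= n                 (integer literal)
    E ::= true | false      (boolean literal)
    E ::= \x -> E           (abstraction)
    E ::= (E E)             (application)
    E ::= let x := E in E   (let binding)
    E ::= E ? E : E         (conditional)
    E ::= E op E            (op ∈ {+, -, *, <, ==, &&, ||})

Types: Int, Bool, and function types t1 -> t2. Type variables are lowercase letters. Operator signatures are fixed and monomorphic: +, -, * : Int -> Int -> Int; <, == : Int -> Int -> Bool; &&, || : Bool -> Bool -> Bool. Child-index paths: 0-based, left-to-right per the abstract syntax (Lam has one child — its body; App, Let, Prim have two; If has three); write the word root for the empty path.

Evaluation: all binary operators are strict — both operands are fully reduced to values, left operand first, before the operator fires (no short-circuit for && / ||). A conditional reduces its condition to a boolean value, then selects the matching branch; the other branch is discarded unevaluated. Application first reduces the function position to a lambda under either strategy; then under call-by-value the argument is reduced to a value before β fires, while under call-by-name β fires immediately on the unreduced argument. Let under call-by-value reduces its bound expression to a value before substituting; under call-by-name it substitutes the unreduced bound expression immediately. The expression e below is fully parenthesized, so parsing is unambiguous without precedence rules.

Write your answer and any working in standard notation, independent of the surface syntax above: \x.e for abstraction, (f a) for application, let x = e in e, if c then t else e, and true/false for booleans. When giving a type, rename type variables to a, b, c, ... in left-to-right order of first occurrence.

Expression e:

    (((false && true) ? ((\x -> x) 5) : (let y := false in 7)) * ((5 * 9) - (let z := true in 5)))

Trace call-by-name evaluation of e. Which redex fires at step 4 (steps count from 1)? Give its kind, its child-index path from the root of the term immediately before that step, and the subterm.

Trace:
step 0: ((if (false && true) then ((\x.x) 5) else (let y = false in 7)) * ((5 * 9) - (let z = true in 5)))
step 1: [delta@0.0] ((if false then ((\x.x) 5) else (let y = false in 7)) * ((5 * 9) - (let z = true in 5)))
step 2: [if@0] ((let y = false in 7) * ((5 * 9) - (let z = true in 5)))
step 3: [let@0] (7 * ((5 * 9) - (let z = true in 5)))
step 4: [delta@1.0] (7 * (45 - (let z = true in 5)))

Answer: delta at 1.0 : (5 * 9)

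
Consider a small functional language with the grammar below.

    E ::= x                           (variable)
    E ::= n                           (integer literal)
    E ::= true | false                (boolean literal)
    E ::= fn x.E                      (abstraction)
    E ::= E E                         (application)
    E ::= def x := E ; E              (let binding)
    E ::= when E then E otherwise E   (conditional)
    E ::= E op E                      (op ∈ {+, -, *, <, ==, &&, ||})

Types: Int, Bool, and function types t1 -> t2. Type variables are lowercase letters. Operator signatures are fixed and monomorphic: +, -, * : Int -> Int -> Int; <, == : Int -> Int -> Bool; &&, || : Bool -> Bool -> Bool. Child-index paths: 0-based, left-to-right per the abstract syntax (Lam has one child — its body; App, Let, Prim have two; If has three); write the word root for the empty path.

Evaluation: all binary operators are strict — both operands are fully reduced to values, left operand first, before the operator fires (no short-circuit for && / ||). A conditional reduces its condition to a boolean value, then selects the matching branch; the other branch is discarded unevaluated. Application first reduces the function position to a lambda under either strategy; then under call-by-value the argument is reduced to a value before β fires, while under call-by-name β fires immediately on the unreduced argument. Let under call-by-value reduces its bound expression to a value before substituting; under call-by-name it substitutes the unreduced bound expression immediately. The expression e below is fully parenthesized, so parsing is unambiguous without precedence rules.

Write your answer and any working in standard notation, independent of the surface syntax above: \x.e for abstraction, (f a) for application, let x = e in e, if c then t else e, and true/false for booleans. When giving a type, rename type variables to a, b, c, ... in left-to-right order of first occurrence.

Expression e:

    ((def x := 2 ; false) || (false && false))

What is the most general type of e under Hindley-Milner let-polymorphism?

Trace:
let x : Int
  unify Bool ~ Bool
  unify Bool ~ Bool
  unify Bool ~ Bool
  unify Bool ~ Bool

Answer: Bool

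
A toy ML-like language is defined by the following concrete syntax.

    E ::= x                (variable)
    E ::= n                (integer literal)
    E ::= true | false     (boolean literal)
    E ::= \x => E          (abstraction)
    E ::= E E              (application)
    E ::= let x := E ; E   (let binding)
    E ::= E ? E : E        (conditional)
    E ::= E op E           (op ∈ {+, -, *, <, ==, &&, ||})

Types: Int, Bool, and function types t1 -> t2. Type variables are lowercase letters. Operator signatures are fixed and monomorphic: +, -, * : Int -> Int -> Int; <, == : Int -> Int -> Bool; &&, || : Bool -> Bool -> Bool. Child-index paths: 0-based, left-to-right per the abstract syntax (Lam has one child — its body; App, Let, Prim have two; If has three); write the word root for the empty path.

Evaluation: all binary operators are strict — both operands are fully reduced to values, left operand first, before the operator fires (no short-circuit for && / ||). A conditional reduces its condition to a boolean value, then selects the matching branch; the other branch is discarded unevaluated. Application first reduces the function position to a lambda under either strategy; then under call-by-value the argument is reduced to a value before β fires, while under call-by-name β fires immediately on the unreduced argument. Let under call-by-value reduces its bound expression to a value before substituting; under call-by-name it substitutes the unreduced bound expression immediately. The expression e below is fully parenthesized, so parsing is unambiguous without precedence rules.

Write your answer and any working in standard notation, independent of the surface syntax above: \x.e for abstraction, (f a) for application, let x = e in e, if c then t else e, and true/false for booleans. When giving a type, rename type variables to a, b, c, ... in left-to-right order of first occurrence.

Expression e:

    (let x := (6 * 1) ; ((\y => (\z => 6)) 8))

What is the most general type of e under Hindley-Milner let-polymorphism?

Working:
  unify Int ~ Int
  unify Int ~ Int
let x : Int
\z._ : b -> Int
\y._ : a -> b -> Int
  unify a -> b -> Int ~ Int -> c
  unify a ~ Int
  unify b -> Int ~ c
_ _ : b -> Int

Answer: a -> Int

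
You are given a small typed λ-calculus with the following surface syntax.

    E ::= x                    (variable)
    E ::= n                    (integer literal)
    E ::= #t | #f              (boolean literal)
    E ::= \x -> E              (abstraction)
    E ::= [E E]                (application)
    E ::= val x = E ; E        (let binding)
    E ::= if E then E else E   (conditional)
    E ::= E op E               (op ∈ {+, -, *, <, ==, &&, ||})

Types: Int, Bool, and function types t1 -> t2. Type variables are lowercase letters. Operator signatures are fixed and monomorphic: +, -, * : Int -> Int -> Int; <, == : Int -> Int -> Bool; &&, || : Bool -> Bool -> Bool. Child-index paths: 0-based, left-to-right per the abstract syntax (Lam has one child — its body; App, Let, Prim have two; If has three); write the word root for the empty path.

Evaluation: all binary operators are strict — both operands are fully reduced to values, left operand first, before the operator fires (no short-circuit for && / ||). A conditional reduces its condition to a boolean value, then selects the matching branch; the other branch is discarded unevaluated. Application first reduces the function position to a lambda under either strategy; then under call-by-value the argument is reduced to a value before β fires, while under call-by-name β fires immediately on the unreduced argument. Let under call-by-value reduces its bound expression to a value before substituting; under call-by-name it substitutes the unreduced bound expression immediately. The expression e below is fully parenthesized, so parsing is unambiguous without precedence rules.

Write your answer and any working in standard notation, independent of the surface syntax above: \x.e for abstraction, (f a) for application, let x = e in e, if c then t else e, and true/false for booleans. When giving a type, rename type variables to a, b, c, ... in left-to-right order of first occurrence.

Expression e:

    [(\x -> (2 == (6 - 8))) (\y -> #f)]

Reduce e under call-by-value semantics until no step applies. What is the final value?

Answer: false

Trace:
step 0: ((\x.(2 == (6 - 8))) (\y.false))
step 1: [beta@root] (2 == (6 - 8))
step 2: [delta@1] (2 == -2)
step 3: [delta@root] false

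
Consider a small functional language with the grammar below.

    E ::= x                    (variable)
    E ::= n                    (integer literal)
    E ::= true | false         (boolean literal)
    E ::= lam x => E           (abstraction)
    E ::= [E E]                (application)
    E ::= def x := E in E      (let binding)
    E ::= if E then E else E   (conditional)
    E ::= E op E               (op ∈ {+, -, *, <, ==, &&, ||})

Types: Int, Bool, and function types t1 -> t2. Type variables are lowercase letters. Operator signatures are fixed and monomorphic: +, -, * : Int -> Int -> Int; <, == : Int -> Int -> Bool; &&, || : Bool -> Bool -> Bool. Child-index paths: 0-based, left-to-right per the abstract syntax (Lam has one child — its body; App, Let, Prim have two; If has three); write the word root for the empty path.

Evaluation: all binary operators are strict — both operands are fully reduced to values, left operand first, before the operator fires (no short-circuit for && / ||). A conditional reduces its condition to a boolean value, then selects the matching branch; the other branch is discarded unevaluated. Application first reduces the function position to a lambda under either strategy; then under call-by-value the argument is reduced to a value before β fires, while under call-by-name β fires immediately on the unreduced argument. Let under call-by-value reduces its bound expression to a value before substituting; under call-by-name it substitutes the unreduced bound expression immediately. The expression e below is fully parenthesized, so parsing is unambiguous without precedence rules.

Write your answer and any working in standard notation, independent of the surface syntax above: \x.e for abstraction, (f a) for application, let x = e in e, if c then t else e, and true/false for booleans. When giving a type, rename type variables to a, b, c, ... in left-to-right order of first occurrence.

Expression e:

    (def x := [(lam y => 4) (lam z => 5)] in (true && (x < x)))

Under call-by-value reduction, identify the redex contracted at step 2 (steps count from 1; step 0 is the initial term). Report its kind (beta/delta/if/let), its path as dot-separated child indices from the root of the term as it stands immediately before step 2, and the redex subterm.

Trace:
step 0: (let x = ((\y.4) (\z.5)) in (true && (x < x)))
step 1: [beta@0] (let x = 4 in (true && (x < x)))
step 2: [let@root] (true && (4 < 4))

Answer: let at root : (let x = 4 in (true && (x < x)))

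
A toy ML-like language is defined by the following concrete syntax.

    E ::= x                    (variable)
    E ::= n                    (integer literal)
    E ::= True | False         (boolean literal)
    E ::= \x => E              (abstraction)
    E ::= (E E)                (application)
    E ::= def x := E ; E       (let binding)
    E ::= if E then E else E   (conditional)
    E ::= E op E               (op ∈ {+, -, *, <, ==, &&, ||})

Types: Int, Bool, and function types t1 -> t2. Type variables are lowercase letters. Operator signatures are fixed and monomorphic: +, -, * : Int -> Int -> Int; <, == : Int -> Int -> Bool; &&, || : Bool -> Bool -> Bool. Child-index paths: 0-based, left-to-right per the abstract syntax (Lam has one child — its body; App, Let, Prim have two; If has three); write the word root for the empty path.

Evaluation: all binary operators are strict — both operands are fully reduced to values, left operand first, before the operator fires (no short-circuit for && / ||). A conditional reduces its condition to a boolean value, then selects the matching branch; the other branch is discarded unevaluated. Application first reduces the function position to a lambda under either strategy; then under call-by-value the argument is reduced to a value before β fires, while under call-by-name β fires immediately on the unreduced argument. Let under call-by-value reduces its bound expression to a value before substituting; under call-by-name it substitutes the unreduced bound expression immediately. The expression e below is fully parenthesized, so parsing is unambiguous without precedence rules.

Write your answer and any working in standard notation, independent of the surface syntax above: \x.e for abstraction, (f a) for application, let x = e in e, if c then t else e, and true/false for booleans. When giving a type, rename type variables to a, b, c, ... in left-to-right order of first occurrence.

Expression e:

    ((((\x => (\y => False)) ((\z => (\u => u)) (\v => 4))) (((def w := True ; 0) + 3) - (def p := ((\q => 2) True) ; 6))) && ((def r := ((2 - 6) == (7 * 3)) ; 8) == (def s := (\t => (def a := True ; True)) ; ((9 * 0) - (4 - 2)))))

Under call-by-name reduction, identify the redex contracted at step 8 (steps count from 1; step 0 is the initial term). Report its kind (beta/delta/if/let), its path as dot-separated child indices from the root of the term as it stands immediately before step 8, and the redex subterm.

Answer: delta at 1 : (8 == -2)

Trace:
step 0: ((((\x.(\y.false)) ((\z.(\u.u)) (\v.4))) (((let w = true in 0) + 3) - (let p = ((\q.2) true) in 6))) && ((let r = ((2 - 6) == (7 * 3)) in 8) == (let s = (\t.(let a = true in true)) in ((9 * 0) - (4 - 2)))))
step 1: [beta@0.0] (((\y.false) (((let w = true in 0) + 3) - (let p = ((\q.2) true) in 6))) && ((let r = ((2 - 6) == (7 * 3)) in 8) == (let s = (\t.(let a = true in true)) in ((9 * 0) - (4 - 2)))))
step 2: [beta@0] (false && ((let r = ((2 - 6) == (7 * 3)) in 8) == (let s = (\t.(let a = true in true)) in ((9 * 0) - (4 - 2)))))
step 3: [let@1.0] (false && (8 == (let s = (\t.(let a = true in true)) in ((9 * 0) - (4 - 2)))))
step 4: [let@1.1] (false && (8 == ((9 * 0) - (4 - 2))))
step 5: [delta@1.1.0] (false && (8 == (0 - (4 - 2))))
step 6: [delta@1.1.1] (false && (8 == (0 - 2)))
step 7: [delta@1.1] (false && (8 == -2))
step 8: [delta@1] (false && false)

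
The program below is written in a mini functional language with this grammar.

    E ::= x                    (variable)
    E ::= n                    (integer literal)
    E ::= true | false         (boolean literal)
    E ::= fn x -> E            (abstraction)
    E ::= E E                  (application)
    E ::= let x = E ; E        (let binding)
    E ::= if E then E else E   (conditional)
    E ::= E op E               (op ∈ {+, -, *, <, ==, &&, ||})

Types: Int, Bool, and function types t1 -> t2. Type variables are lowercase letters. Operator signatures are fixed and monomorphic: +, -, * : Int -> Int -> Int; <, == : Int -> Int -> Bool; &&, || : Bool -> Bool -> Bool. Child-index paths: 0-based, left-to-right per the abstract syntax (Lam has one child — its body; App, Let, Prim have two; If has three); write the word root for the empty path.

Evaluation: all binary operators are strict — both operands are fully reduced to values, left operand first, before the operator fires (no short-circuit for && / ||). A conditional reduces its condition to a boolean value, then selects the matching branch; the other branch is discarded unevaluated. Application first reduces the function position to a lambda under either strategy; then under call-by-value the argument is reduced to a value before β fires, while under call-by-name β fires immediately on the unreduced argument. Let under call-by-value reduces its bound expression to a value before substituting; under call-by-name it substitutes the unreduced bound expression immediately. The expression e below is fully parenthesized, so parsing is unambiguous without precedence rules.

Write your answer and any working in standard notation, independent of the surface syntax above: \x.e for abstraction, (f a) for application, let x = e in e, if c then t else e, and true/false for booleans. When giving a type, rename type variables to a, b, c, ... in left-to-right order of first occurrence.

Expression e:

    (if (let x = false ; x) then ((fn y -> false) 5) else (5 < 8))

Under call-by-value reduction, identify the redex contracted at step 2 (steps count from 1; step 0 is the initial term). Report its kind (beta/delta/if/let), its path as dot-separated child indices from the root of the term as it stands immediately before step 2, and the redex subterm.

Derivation:
step 0: (if (let x = false in x) then ((\y.false) 5) else (5 < 8))
step 1: [let@0] (if false then ((\y.false) 5) else (5 < 8))
step 2: [if@root] (5 < 8)

Answer: if at root : (if false then ((\y.false) 5) else (5 < 8))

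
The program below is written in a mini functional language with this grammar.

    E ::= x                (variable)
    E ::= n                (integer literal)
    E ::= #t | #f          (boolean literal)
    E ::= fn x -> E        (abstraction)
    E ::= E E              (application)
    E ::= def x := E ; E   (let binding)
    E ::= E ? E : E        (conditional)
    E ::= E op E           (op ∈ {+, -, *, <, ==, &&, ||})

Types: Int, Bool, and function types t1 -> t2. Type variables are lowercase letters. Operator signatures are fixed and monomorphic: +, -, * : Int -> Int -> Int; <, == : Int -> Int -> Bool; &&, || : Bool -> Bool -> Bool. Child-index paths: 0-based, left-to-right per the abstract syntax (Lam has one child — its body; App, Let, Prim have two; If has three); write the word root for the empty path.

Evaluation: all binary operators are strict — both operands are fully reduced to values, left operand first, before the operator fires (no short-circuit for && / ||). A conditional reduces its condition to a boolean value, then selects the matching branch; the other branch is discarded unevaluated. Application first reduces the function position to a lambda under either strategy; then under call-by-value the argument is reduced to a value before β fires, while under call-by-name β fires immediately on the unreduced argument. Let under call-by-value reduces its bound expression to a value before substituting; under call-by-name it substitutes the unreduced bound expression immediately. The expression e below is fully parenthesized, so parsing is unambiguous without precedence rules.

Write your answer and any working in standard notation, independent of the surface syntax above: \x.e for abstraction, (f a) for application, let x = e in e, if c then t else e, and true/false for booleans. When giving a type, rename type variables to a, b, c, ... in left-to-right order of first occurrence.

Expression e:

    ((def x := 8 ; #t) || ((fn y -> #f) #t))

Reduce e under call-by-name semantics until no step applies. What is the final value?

Trace:
step 0: ((let x = 8 in true) || ((\y.false) true))
step 1: [let@0] (true || ((\y.false) true))
step 2: [beta@1] (true || false)
step 3: [delta@root] true

Answer: true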